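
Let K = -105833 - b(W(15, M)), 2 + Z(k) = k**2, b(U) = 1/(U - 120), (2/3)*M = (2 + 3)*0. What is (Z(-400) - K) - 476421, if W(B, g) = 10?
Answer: -23164901/110 ≈ -2.1059e+5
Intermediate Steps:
M = 0 (M = 3*((2 + 3)*0)/2 = 3*(5*0)/2 = (3/2)*0 = 0)
b(U) = 1/(-120 + U)
Z(k) = -2 + k**2
K = -11641629/110 (K = -105833 - 1/(-120 + 10) = -105833 - 1/(-110) = -105833 - 1*(-1/110) = -105833 + 1/110 = -11641629/110 ≈ -1.0583e+5)
(Z(-400) - K) - 476421 = ((-2 + (-400)**2) - 1*(-11641629/110)) - 476421 = ((-2 + 160000) + 11641629/110) - 476421 = (159998 + 11641629/110) - 476421 = 29241409/110 - 476421 = -23164901/110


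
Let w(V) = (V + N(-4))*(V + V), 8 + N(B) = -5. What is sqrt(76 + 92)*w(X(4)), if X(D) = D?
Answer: -144*sqrt(42) ≈ -933.23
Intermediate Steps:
N(B) = -13 (N(B) = -8 - 5 = -13)
w(V) = 2*V*(-13 + V) (w(V) = (V - 13)*(V + V) = (-13 + V)*(2*V) = 2*V*(-13 + V))
sqrt(76 + 92)*w(X(4)) = sqrt(76 + 92)*(2*4*(-13 + 4)) = sqrt(168)*(2*4*(-9)) = (2*sqrt(42))*(-72) = -144*sqrt(42)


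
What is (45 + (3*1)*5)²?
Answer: 3600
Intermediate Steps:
(45 + (3*1)*5)² = (45 + 3*5)² = (45 + 15)² = 60² = 3600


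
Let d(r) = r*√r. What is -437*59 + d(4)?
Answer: -25775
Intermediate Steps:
d(r) = r^(3/2)
-437*59 + d(4) = -437*59 + 4^(3/2) = -25783 + 8 = -25775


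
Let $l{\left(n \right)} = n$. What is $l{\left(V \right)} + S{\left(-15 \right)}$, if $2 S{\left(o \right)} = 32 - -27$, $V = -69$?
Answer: $- \frac{79}{2} \approx -39.5$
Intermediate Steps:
$S{\left(o \right)} = \frac{59}{2}$ ($S{\left(o \right)} = \frac{32 - -27}{2} = \frac{32 + 27}{2} = \frac{1}{2} \cdot 59 = \frac{59}{2}$)
$l{\left(V \right)} + S{\left(-15 \right)} = -69 + \frac{59}{2} = - \frac{79}{2}$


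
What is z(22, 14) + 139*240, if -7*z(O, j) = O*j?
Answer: 33316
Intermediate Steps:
z(O, j) = -O*j/7
z(22, 14) + 139*240 = -⅐*22*14 + 139*240 = -44 + 33360 = 33316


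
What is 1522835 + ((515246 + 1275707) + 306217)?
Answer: 3620005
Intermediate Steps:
1522835 + ((515246 + 1275707) + 306217) = 1522835 + (1790953 + 306217) = 1522835 + 2097170 = 3620005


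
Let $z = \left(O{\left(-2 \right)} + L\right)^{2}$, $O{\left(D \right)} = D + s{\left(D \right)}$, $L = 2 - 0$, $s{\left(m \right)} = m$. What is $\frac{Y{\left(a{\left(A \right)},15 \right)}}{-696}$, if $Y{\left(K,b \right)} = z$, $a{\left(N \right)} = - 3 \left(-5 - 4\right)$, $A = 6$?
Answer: $- \frac{1}{174} \approx -0.0057471$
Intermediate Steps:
$L = 2$ ($L = 2 + 0 = 2$)
$O{\left(D \right)} = 2 D$ ($O{\left(D \right)} = D + D = 2 D$)
$a{\left(N \right)} = 27$ ($a{\left(N \right)} = \left(-3\right) \left(-9\right) = 27$)
$z = 4$ ($z = \left(2 \left(-2\right) + 2\right)^{2} = \left(-4 + 2\right)^{2} = \left(-2\right)^{2} = 4$)
$Y{\left(K,b \right)} = 4$
$\frac{Y{\left(a{\left(A \right)},15 \right)}}{-696} = \frac{4}{-696} = 4 \left(- \frac{1}{696}\right) = - \frac{1}{174}$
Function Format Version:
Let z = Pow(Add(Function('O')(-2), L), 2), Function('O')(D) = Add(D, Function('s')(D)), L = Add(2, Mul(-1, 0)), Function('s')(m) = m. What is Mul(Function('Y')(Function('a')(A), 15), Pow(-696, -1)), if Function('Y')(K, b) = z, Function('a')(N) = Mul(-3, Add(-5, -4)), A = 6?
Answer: Rational(-1, 174) ≈ -0.0057471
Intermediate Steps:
L = 2 (L = Add(2, 0) = 2)
Function('O')(D) = Mul(2, D) (Function('O')(D) = Add(D, D) = Mul(2, D))
Function('a')(N) = 27 (Function('a')(N) = Mul(-3, -9) = 27)
z = 4 (z = Pow(Add(Mul(2, -2), 2), 2) = Pow(Add(-4, 2), 2) = Pow(-2, 2) = 4)
Function('Y')(K, b) = 4
Mul(Function('Y')(Function('a')(A), 15), Pow(-696, -1)) = Mul(4, Pow(-696, -1)) = Mul(4, Rational(-1, 696)) = Rational(-1, 174)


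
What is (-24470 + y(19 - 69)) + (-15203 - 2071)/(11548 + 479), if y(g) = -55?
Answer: -98326483/4009 ≈ -24526.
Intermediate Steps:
(-24470 + y(19 - 69)) + (-15203 - 2071)/(11548 + 479) = (-24470 - 55) + (-15203 - 2071)/(11548 + 479) = -24525 - 17274/12027 = -24525 - 17274*1/12027 = -24525 - 5758/4009 = -98326483/4009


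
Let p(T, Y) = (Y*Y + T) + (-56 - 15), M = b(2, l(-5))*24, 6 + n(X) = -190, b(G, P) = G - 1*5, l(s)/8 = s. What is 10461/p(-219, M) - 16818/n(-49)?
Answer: 10544706/119903 ≈ 87.944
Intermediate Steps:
l(s) = 8*s
b(G, P) = -5 + G (b(G, P) = G - 5 = -5 + G)
n(X) = -196 (n(X) = -6 - 190 = -196)
M = -72 (M = (-5 + 2)*24 = -3*24 = -72)
p(T, Y) = -71 + T + Y² (p(T, Y) = (Y² + T) - 71 = (T + Y²) - 71 = -71 + T + Y²)
10461/p(-219, M) - 16818/n(-49) = 10461/(-71 - 219 + (-72)²) - 16818/(-196) = 10461/(-71 - 219 + 5184) - 16818*(-1/196) = 10461/4894 + 8409/98 = 10544706/119903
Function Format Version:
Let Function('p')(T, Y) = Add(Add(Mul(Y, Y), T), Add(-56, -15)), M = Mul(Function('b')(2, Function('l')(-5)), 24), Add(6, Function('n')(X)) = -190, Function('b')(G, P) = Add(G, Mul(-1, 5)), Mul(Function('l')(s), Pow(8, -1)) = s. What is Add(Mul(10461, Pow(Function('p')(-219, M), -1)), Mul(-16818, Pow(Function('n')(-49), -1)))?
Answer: Rational(10544706, 119903) ≈ 87.944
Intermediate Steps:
Function('l')(s) = Mul(8, s)
Function('b')(G, P) = Add(-5, G) (Function('b')(G, P) = Add(G, -5) = Add(-5, G))
Function('n')(X) = -196 (Function('n')(X) = Add(-6, -190) = -196)
M = -72 (M = Mul(Add(-5, 2), 24) = Mul(-3, 24) = -72)
Function('p')(T, Y) = Add(-71, T, Pow(Y, 2)) (Function('p')(T, Y) = Add(Add(Pow(Y, 2), T), -71) = Add(Add(T, Pow(Y, 2)), -71) = Add(-71, T, Pow(Y, 2)))
Add(Mul(10461, Pow(Function('p')(-219, M), -1)), Mul(-16818, Pow(Function('n')(-49), -1))) = Add(Mul(10461, Pow(Add(-71, -219, Pow(-72, 2)), -1)), Mul(-16818, Pow(-196, -1))) = Add(Mul(10461, Pow(Add(-71, -219, 5184), -1)), Mul(-16818, Rational(-1, 196))) = Add(Mul(10461, Pow(4894, -1)), Rational(8409, 98)) = Add(Mul(10461, Rational(1, 4894)), Rational(8409, 98)) = Add(Rational(10461, 4894), Rational(8409, 98)) = Rational(10544706, 119903)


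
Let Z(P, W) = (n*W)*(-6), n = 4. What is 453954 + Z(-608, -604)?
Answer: 468450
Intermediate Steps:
Z(P, W) = -24*W (Z(P, W) = (4*W)*(-6) = -24*W)
453954 + Z(-608, -604) = 453954 - 24*(-604) = 453954 + 14496 = 468450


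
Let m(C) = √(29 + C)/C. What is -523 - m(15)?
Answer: -523 - 2*√11/15 ≈ -523.44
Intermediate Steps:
m(C) = √(29 + C)/C
-523 - m(15) = -523 - √(29 + 15)/15 = -523 - √44/15 = -523 - 2*√11/15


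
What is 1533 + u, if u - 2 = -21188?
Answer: -19653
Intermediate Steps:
u = -21186 (u = 2 - 21188 = -21186)
1533 + u = 1533 - 21186 = -19653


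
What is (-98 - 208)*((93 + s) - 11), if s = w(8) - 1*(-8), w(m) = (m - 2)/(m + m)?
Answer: -110619/4 ≈ -27655.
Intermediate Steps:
w(m) = (-2 + m)/(2*m) (w(m) = (-2 + m)/((2*m)) = (-2 + m)*(1/(2*m)) = (-2 + m)/(2*m))
s = 67/8 (s = (½)*(-2 + 8)/8 - 1*(-8) = (½)*(⅛)*6 + 8 = 3/8 + 8 = 67/8 ≈ 8.3750)
(-98 - 208)*((93 + s) - 11) = (-98 - 208)*((93 + 67/8) - 11) = -306*(811/8 - 11) = -306*723/8 = -110619/4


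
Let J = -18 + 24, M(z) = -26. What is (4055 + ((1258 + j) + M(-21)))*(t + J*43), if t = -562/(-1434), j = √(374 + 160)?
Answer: 979506629/717 + 185267*√534/717 ≈ 1.3721e+6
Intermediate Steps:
j = √534 ≈ 23.108
J = 6
t = 281/717 (t = -562*(-1/1434) = 281/717 ≈ 0.39191)
(4055 + ((1258 + j) + M(-21)))*(t + J*43) = (4055 + ((1258 + √534) - 26))*(281/717 + 6*43) = (4055 + (1232 + √534))*(281/717 + 258) = (5287 + √534)*(185267/717) = 979506629/717 + 185267*√534/717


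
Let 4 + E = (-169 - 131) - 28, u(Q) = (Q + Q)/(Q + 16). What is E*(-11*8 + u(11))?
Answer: 781528/27 ≈ 28945.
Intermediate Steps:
u(Q) = 2*Q/(16 + Q) (u(Q) = (2*Q)/(16 + Q) = 2*Q/(16 + Q))
E = -332 (E = -4 + ((-169 - 131) - 28) = -4 + (-300 - 28) = -4 - 328 = -332)
E*(-11*8 + u(11)) = -332*(-11*8 + 2*11/(16 + 11)) = -332*(-88 + 2*11/27) = -332*(-88 + 2*11*(1/27)) = -332*(-88 + 22/27) = -332*(-2354/27) = 781528/27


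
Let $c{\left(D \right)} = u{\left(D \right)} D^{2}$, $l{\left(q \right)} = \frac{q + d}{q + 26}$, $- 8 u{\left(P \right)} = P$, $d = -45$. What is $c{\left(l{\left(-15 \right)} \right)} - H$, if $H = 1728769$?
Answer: $- \frac{2300964539}{1331} \approx -1.7287 \cdot 10^{6}$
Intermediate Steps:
$u{\left(P \right)} = - \frac{P}{8}$
$l{\left(q \right)} = \frac{-45 + q}{26 + q}$ ($l{\left(q \right)} = \frac{q - 45}{q + 26} = \frac{-45 + q}{26 + q}$)
$c{\left(D \right)} = - \frac{D^{3}}{8}$ ($c{\left(D \right)} = - \frac{D}{8} D^{2} = - \frac{D^{3}}{8}$)
$c{\left(l{\left(-15 \right)} \right)} - H = - \frac{\left(\frac{-45 - 15}{26 - 15}\right)^{3}}{8} - 1728769 = - \frac{\left(\frac{1}{11} \left(-60\right)\right)^{3}}{8} - 1728769 = - \frac{\left(- \frac{60}{11}\right)^{3}}{8} - 1728769 = \left(- \frac{1}{8}\right) \left(- \frac{216000}{1331}\right) - 1728769 = \frac{27000}{1331} - 1728769 = - \frac{2300964539}{1331}$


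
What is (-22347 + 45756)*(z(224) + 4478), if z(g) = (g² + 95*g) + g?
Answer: 1782782622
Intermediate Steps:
z(g) = g² + 96*g
(-22347 + 45756)*(z(224) + 4478) = (-22347 + 45756)*(224*(96 + 224) + 4478) = 23409*(224*320 + 4478) = 23409*(71680 + 4478) = 23409*76158 = 1782782622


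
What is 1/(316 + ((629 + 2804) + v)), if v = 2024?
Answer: 1/5773 ≈ 0.00017322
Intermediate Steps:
1/(316 + ((629 + 2804) + v)) = 1/(316 + ((629 + 2804) + 2024)) = 1/(316 + (3433 + 2024)) = 1/(316 + 5457) = 1/5773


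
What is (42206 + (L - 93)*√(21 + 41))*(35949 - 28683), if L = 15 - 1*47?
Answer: 306668796 - 908250*√62 ≈ 2.9952e+8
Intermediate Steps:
L = -32 (L = 15 - 47 = -32)
(42206 + (L - 93)*√(21 + 41))*(35949 - 28683) = (42206 + (-32 - 93)*√(21 + 41))*(35949 - 28683) = (42206 - 125*√62)*7266 = 306668796 - 908250*√62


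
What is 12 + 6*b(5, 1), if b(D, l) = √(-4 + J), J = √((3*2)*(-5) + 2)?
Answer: 12 + 6*√(-4 + 2*I*√7) ≈ 18.885 + 13.835*I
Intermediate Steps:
J = 2*I*√7 (J = √(6*(-5) + 2) = √(-30 + 2) = √(-28) = 2*I*√7 ≈ 5.2915*I)
b(D, l) = √(-4 + 2*I*√7)
12 + 6*b(5, 1) = 12 + 6*√(-4 + 2*I*√7)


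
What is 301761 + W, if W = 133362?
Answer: 435123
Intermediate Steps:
301761 + W = 301761 + 133362 = 435123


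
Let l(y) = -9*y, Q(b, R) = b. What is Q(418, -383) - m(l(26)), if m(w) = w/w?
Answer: 417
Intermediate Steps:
m(w) = 1
Q(418, -383) - m(l(26)) = 418 - 1*1 = 418 - 1 = 417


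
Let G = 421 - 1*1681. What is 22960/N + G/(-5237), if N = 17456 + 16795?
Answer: 23342540/25624641 ≈ 0.91094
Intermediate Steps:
N = 34251
G = -1260 (G = 421 - 1681 = -1260)
22960/N + G/(-5237) = 22960/34251 - 1260/(-5237) = 22960*(1/34251) - 1260*(-1/5237) = 3280/4893 + 1260/5237 = 23342540/25624641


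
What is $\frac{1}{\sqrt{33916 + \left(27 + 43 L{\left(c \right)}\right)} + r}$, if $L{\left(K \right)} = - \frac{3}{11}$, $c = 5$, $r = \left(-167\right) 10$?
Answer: $- \frac{9185}{15152328} - \frac{\sqrt{1026421}}{15152328} \approx -0.00067304$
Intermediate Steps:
$r = -1670$
$L{\left(K \right)} = - \frac{3}{11}$ ($L{\left(K \right)} = \left(-3\right) \frac{1}{11} = - \frac{3}{11}$)
$\frac{1}{\sqrt{33916 + \left(27 + 43 L{\left(c \right)}\right)} + r} = \frac{1}{\sqrt{33916 + \left(27 + 43 \left(- \frac{3}{11}\right)\right)} - 1670} = \frac{1}{\sqrt{33916 + \left(27 - \frac{129}{11}\right)} - 1670} = \frac{1}{\sqrt{33916 + \frac{168}{11}} - 1670} = \frac{1}{\sqrt{\frac{373244}{11}} - 1670} = \frac{1}{\frac{2 \sqrt{1026421}}{11} - 1670} = \frac{1}{-1670 + \frac{2 \sqrt{1026421}}{11}}$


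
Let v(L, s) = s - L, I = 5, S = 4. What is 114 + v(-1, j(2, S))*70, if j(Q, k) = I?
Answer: 534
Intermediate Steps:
j(Q, k) = 5
114 + v(-1, j(2, S))*70 = 114 + (5 - 1*(-1))*70 = 114 + (5 + 1)*70 = 114 + 6*70 = 114 + 420 = 534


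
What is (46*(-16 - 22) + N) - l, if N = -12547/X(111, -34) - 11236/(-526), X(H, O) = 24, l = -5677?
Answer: 21634819/6312 ≈ 3427.6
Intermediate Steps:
N = -3165029/6312 (N = -12547/24 - 11236/(-526) = -12547*1/24 - 11236*(-1/526) = -12547/24 + 5618/263 = -3165029/6312 ≈ -501.43)
(46*(-16 - 22) + N) - l = (46*(-16 - 22) - 3165029/6312) - 1*(-5677) = (46*(-38) - 3165029/6312) + 5677 = (-1748 - 3165029/6312) + 5677 = -14198405/6312 + 5677 = 21634819/6312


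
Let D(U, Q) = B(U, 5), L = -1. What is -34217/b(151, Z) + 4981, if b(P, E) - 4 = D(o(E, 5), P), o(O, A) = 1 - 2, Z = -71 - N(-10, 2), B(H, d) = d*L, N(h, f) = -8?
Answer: 39198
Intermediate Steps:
B(H, d) = -d (B(H, d) = d*(-1) = -d)
Z = -63 (Z = -71 - 1*(-8) = -71 + 8 = -63)
o(O, A) = -1
D(U, Q) = -5 (D(U, Q) = -1*5 = -5)
b(P, E) = -1 (b(P, E) = 4 - 5 = -1)
-34217/b(151, Z) + 4981 = -34217/(-1) + 4981 = -34217*(-1) + 4981 = 34217 + 4981 = 39198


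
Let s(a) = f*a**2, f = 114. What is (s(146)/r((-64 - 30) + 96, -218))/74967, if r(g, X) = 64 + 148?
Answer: 202502/1324417 ≈ 0.15290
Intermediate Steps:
r(g, X) = 212
s(a) = 114*a**2
(s(146)/r((-64 - 30) + 96, -218))/74967 = ((114*146**2)/212)/74967 = ((114*21316)*(1/212))*(1/74967) = (2430024*(1/212))*(1/74967) = (607506/53)*(1/74967) = 202502/1324417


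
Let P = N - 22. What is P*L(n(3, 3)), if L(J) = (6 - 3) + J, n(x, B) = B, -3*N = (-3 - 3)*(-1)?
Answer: -144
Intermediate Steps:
N = -2 (N = -(-3 - 3)*(-1)/3 = -(-2)*(-1) = -⅓*6 = -2)
L(J) = 3 + J
P = -24 (P = -2 - 22 = -24)
P*L(n(3, 3)) = -24*(3 + 3) = -24*6 = -144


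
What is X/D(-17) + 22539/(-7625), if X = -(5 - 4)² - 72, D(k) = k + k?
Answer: -209701/259250 ≈ -0.80888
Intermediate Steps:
D(k) = 2*k
X = -73 (X = -1*1² - 72 = -1*1 - 72 = -1 - 72 = -73)
X/D(-17) + 22539/(-7625) = -73/(2*(-17)) + 22539/(-7625) = -73/(-34) + 22539*(-1/7625) = -73*(-1/34) - 22539/7625 = 73/34 - 22539/7625 = -209701/259250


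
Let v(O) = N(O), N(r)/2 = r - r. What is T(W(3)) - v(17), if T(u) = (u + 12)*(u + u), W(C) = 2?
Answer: 56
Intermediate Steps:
N(r) = 0 (N(r) = 2*(r - r) = 2*0 = 0)
v(O) = 0
T(u) = 2*u*(12 + u) (T(u) = (12 + u)*(2*u) = 2*u*(12 + u))
T(W(3)) - v(17) = 2*2*(12 + 2) - 1*0 = 2*2*14 + 0 = 56 + 0 = 56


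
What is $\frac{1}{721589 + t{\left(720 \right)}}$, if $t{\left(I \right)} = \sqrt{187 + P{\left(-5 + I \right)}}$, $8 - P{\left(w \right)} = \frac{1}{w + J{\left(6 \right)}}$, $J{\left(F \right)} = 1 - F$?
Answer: $\frac{512328190}{369690386155461} - \frac{\sqrt{98298790}}{369690386155461} \approx 1.3858 \cdot 10^{-6}$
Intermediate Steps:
$P{\left(w \right)} = 8 - \frac{1}{-5 + w}$ ($P{\left(w \right)} = 8 - \frac{1}{w + \left(1 - 6\right)} = 8 - \frac{1}{w - 5} = 8 - \frac{1}{-5 + w}$)
$t{\left(I \right)} = \sqrt{187 + \frac{-81 + 8 I}{-10 + I}}$ ($t{\left(I \right)} = \sqrt{187 + \frac{-41 + 8 \left(-5 + I\right)}{-5 + \left(-5 + I\right)}} = \sqrt{187 + \frac{-41 + \left(-40 + 8 I\right)}{-10 + I}} = \sqrt{187 + \frac{-81 + 8 I}{-10 + I}}$)
$\frac{1}{721589 + t{\left(720 \right)}} = \frac{1}{721589 + \sqrt{\frac{-1951 + 195 \cdot 720}{-10 + 720}}} = \frac{1}{721589 + \sqrt{\frac{-1951 + 140400}{710}}} = \frac{1}{721589 + \sqrt{\frac{1}{710} \cdot 138449}} = \frac{1}{721589 + \sqrt{\frac{138449}{710}}} = \frac{1}{721589 + \frac{\sqrt{98298790}}{710}}$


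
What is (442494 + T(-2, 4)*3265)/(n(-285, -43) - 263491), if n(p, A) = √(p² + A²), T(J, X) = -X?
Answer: -113151994094/69427424007 - 429434*√83074/69427424007 ≈ -1.6316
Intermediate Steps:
n(p, A) = √(A² + p²)
(442494 + T(-2, 4)*3265)/(n(-285, -43) - 263491) = (442494 - 1*4*3265)/(√((-43)² + (-285)²) - 263491) = (442494 - 4*3265)/(√(1849 + 81225) - 263491) = (442494 - 13060)/(√83074 - 263491) = 429434/(-263491 + √83074)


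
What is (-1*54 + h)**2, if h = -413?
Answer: 218089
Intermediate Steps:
(-1*54 + h)**2 = (-1*54 - 413)**2 = (-54 - 413)**2 = (-467)**2 = 218089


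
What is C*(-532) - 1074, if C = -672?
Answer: 356430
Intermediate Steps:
C*(-532) - 1074 = -672*(-532) - 1074 = 357504 - 1074 = 356430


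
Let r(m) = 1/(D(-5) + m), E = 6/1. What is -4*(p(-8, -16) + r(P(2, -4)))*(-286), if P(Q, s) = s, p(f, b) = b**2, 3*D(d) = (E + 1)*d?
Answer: 13761176/47 ≈ 2.9279e+5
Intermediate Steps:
E = 6 (E = 6*1 = 6)
D(d) = 7*d/3 (D(d) = ((6 + 1)*d)/3 = (7*d)/3 = 7*d/3)
r(m) = 1/(-35/3 + m) (r(m) = 1/((7/3)*(-5) + m) = 1/(-35/3 + m))
-4*(p(-8, -16) + r(P(2, -4)))*(-286) = -4*((-16)**2 + 3/(-35 + 3*(-4)))*(-286) = -4*(256 + 3/(-35 - 12))*(-286) = -4*(256 + 3/(-47))*(-286) = -4*(256 + 3*(-1/47))*(-286) = -4*(256 - 3/47)*(-286) = -48116*(-286)/47 = -4*(-3440294/47) = 13761176/47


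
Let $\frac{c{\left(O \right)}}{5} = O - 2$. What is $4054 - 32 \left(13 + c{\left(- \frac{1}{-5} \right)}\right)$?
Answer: $3926$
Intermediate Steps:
$c{\left(O \right)} = -10 + 5 O$ ($c{\left(O \right)} = 5 \left(O - 2\right) = 5 \left(-2 + O\right) = -10 + 5 O$)
$4054 - 32 \left(13 + c{\left(- \frac{1}{-5} \right)}\right) = 4054 - 32 \left(13 - \left(10 - 5 \left(- \frac{1}{-5}\right)\right)\right) = 4054 - 32 \left(13 - \left(10 - 5 \left(\left(-1\right) \left(- \frac{1}{5}\right)\right)\right)\right) = 4054 - 32 \left(13 + \left(-10 + 5 \cdot \frac{1}{5}\right)\right) = 4054 - 32 \left(13 + \left(-10 + 1\right)\right) = 4054 - 32 \left(13 - 9\right) = 4054 - 128 = 3926$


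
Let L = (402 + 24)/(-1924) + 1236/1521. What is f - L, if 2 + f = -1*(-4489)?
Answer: 168321085/37518 ≈ 4486.4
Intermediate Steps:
f = 4487 (f = -2 - 1*(-4489) = -2 + 4489 = 4487)
L = 22181/37518 (L = 426*(-1/1924) + 1236*(1/1521) = -213/962 + 412/507 = 22181/37518 ≈ 0.59121)
f - L = 4487 - 1*22181/37518 = 4487 - 22181/37518 = 168321085/37518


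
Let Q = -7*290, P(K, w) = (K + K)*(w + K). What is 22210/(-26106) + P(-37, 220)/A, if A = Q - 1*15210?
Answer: -7343237/112516860 ≈ -0.065263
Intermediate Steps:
P(K, w) = 2*K*(K + w) (P(K, w) = (2*K)*(K + w) = 2*K*(K + w))
Q = -2030
A = -17240 (A = -2030 - 1*15210 = -2030 - 15210 = -17240)
22210/(-26106) + P(-37, 220)/A = 22210/(-26106) + (2*(-37)*(-37 + 220))/(-17240) = 22210*(-1/26106) + (2*(-37)*183)*(-1/17240) = -11105/13053 - 13542*(-1/17240) = -11105/13053 + 6771/8620 = -7343237/112516860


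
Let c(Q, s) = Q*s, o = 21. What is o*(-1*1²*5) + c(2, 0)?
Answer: -105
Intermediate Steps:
o*(-1*1²*5) + c(2, 0) = 21*(-1*1²*5) + 2*0 = 21*(-1*1*5) + 0 = 21*(-1*5) + 0 = 21*(-5) + 0 = -105 + 0 = -105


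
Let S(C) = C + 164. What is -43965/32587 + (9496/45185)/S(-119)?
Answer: -89085687473/66259961775 ≈ -1.3445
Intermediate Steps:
S(C) = 164 + C
-43965/32587 + (9496/45185)/S(-119) = -43965/32587 + (9496/45185)/(164 - 119) = -43965*1/32587 + (9496*(1/45185))/45 = -43965/32587 + (9496/45185)*(1/45) = -43965/32587 + 9496/2033325 = -89085687473/66259961775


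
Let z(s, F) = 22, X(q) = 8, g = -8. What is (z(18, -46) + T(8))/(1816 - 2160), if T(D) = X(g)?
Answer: -15/172 ≈ -0.087209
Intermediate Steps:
T(D) = 8
(z(18, -46) + T(8))/(1816 - 2160) = (22 + 8)/(1816 - 2160) = 30/(-344) = 30*(-1/344) = -15/172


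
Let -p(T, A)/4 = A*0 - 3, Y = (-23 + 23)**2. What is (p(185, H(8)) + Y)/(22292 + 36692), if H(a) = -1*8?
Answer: 3/14746 ≈ 0.00020345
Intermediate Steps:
H(a) = -8
Y = 0 (Y = 0**2 = 0)
p(T, A) = 12 (p(T, A) = -4*(A*0 - 3) = -4*(0 - 3) = -4*(-3) = 12)
(p(185, H(8)) + Y)/(22292 + 36692) = (12 + 0)/(22292 + 36692) = 12/58984 = 12*(1/58984) = 3/14746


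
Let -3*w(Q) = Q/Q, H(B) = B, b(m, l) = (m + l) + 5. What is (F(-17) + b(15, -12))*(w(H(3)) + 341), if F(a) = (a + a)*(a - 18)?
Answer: 1224356/3 ≈ 4.0812e+5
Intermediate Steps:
b(m, l) = 5 + l + m (b(m, l) = (l + m) + 5 = 5 + l + m)
F(a) = 2*a*(-18 + a) (F(a) = (2*a)*(-18 + a) = 2*a*(-18 + a))
w(Q) = -1/3 (w(Q) = -Q/(3*Q) = -1/3*1 = -1/3)
(F(-17) + b(15, -12))*(w(H(3)) + 341) = (2*(-17)*(-18 - 17) + (5 - 12 + 15))*(-1/3 + 341) = (2*(-17)*(-35) + 8)*(1022/3) = (1190 + 8)*(1022/3) = 1198*(1022/3) = 1224356/3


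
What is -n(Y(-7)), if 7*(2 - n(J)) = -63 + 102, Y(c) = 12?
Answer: 25/7 ≈ 3.5714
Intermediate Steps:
n(J) = -25/7 (n(J) = 2 - (-63 + 102)/7 = 2 - ⅐*39 = 2 - 39/7 = -25/7)
-n(Y(-7)) = -1*(-25/7) = 25/7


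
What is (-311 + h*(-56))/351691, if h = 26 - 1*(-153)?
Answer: -10335/351691 ≈ -0.029387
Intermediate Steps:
h = 179 (h = 26 + 153 = 179)
(-311 + h*(-56))/351691 = (-311 + 179*(-56))/351691 = (-311 - 10024)*(1/351691) = -10335*1/351691 = -10335/351691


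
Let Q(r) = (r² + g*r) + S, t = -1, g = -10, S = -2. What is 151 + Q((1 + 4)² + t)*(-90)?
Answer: -29909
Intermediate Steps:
Q(r) = -2 + r² - 10*r (Q(r) = (r² - 10*r) - 2 = -2 + r² - 10*r)
151 + Q((1 + 4)² + t)*(-90) = 151 + (-2 + ((1 + 4)² - 1)² - 10*((1 + 4)² - 1))*(-90) = 151 + (-2 + (5² - 1)² - 10*(5² - 1))*(-90) = 151 + (-2 + (25 - 1)² - 10*(25 - 1))*(-90) = 151 + (-2 + 24² - 10*24)*(-90) = 151 + (-2 + 576 - 240)*(-90) = 151 + 334*(-90) = 151 - 30060 = -29909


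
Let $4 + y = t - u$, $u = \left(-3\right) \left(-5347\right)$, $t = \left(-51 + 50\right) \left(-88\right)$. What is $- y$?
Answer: $15957$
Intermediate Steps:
$t = 88$ ($t = \left(-1\right) \left(-88\right) = 88$)
$u = 16041$
$y = -15957$ ($y = -4 + \left(88 - 16041\right) = -4 - 15953 = -15957$)
$- y = \left(-1\right) \left(-15957\right) = 15957$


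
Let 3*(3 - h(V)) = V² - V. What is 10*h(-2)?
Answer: 10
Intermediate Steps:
h(V) = 3 - V²/3 + V/3 (h(V) = 3 - (V² - V)/3 = 3 + (-V²/3 + V/3) = 3 - V²/3 + V/3)
10*h(-2) = 10*(3 - ⅓*(-2)² + (⅓)*(-2)) = 10*(3 - ⅓*4 - ⅔) = 10*(3 - 4/3 - ⅔) = 10*1 = 10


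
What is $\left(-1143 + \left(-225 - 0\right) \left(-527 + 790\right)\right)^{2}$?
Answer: $3638261124$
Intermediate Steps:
$\left(-1143 + \left(-225 - 0\right) \left(-527 + 790\right)\right)^{2} = \left(-1143 + \left(-225 + 0\right) 263\right)^{2} = \left(-1143 - 59175\right)^{2} = \left(-60318\right)^{2} = 3638261124$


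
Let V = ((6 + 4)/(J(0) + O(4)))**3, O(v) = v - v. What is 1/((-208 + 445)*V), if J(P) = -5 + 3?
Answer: -1/29625 ≈ -3.3755e-5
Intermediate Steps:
O(v) = 0
J(P) = -2
V = -125 (V = ((6 + 4)/(-2 + 0))**3 = (10/(-2))**3 = (10*(-1/2))**3 = (-5)**3 = -125)
1/((-208 + 445)*V) = 1/((-208 + 445)*(-125)) = 1/(237*(-125)) = 1/(-29625) = -1/29625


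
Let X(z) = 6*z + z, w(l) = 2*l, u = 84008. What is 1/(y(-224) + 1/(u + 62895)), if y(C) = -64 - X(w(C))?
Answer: 146903/451286017 ≈ 0.00032552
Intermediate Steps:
X(z) = 7*z
y(C) = -64 - 14*C (y(C) = -64 - 7*2*C = -64 - 14*C)
1/(y(-224) + 1/(u + 62895)) = 1/((-64 - 14*(-224)) + 1/(84008 + 62895)) = 1/((-64 + 3136) + 1/146903) = 1/(3072 + 1/146903) = 1/(451286017/146903) = 146903/451286017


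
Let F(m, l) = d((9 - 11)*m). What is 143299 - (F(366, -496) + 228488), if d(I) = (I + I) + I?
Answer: -82993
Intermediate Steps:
d(I) = 3*I (d(I) = 2*I + I = 3*I)
F(m, l) = -6*m (F(m, l) = 3*((9 - 11)*m) = 3*(-2*m) = -6*m)
143299 - (F(366, -496) + 228488) = 143299 - (-6*366 + 228488) = 143299 - (-2196 + 228488) = 143299 - 1*226292 = 143299 - 226292 = -82993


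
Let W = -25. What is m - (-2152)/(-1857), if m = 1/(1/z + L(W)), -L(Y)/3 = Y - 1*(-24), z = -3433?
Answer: -15786215/19123386 ≈ -0.82549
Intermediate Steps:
L(Y) = -72 - 3*Y (L(Y) = -3*(Y - 1*(-24)) = -3*(Y + 24) = -3*(24 + Y) = -72 - 3*Y)
m = 3433/10298 (m = 1/(1/(-3433) + (-72 - 3*(-25))) = 1/(-1/3433 + (-72 + 75)) = 1/(-1/3433 + 3) = 1/(10298/3433) = 3433/10298 ≈ 0.33337)
m - (-2152)/(-1857) = 3433/10298 - (-2152)/(-1857) = 3433/10298 - (-2152)*(-1)/1857 = 3433/10298 - 1*2152/1857 = 3433/10298 - 2152/1857 = -15786215/19123386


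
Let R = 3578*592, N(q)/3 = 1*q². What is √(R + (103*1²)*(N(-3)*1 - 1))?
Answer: √2120854 ≈ 1456.3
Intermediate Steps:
N(q) = 3*q² (N(q) = 3*(1*q²) = 3*q²)
R = 2118176
√(R + (103*1²)*(N(-3)*1 - 1)) = √(2118176 + (103*1²)*((3*(-3)²)*1 - 1)) = √(2118176 + (103*1)*((3*9)*1 - 1)) = √(2118176 + 103*(27*1 - 1)) = √(2118176 + 103*(27 - 1)) = √(2118176 + 103*26) = √(2118176 + 2678) = √2120854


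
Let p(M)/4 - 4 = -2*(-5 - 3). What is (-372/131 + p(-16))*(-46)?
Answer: -464968/131 ≈ -3549.4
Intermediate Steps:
p(M) = 80 (p(M) = 16 + 4*(-2*(-5 - 3)) = 16 + 4*(-2*(-8)) = 16 + 4*16 = 16 + 64 = 80)
(-372/131 + p(-16))*(-46) = (-372/131 + 80)*(-46) = (10108/131)*(-46) = -464968/131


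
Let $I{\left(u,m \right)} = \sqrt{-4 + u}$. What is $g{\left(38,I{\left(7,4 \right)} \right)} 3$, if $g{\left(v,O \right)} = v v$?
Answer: $4332$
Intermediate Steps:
$g{\left(v,O \right)} = v^{2}$
$g{\left(38,I{\left(7,4 \right)} \right)} 3 = 38^{2} \cdot 3 = 1444 \cdot 3 = 4332$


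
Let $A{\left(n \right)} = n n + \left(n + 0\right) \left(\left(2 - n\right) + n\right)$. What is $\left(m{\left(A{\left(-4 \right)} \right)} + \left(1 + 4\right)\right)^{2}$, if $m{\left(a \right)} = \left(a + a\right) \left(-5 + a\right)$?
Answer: $2809$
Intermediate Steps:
$A{\left(n \right)} = n^{2} + 2 n$ ($A{\left(n \right)} = n^{2} + n 2 = n^{2} + 2 n$)
$m{\left(a \right)} = 2 a \left(-5 + a\right)$
$\left(m{\left(A{\left(-4 \right)} \right)} + \left(1 + 4\right)\right)^{2} = \left(2 \left(- 4 \left(2 - 4\right)\right) \left(-5 - 4 \left(2 - 4\right)\right) + \left(1 + 4\right)\right)^{2} = \left(2 \left(\left(-4\right) \left(-2\right)\right) \left(-5 - -8\right) + 5\right)^{2} = \left(2 \cdot 8 \left(-5 + 8\right) + 5\right)^{2} = \left(2 \cdot 8 \cdot 3 + 5\right)^{2} = \left(48 + 5\right)^{2} = 53^{2} = 2809$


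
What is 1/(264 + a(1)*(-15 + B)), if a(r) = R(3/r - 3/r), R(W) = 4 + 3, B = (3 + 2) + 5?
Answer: 1/229 ≈ 0.0043668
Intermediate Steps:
B = 10 (B = 5 + 5 = 10)
R(W) = 7
a(r) = 7
1/(264 + a(1)*(-15 + B)) = 1/(264 + 7*(-15 + 10)) = 1/(264 + 7*(-5)) = 1/(264 - 35) = 1/229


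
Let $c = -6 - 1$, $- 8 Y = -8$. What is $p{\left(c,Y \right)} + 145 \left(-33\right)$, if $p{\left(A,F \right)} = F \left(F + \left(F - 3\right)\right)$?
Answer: $-4786$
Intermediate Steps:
$Y = 1$ ($Y = \left(- \frac{1}{8}\right) \left(-8\right) = 1$)
$c = -7$ ($c = -6 - 1 = -7$)
$p{\left(A,F \right)} = F \left(-3 + 2 F\right)$ ($p{\left(A,F \right)} = F \left(F + \left(-3 + F\right)\right) = F \left(-3 + 2 F\right)$)
$p{\left(c,Y \right)} + 145 \left(-33\right) = 1 \left(-3 + 2 \cdot 1\right) + 145 \left(-33\right) = 1 \left(-3 + 2\right) - 4785 = 1 \left(-1\right) - 4785 = -1 - 4785 = -4786$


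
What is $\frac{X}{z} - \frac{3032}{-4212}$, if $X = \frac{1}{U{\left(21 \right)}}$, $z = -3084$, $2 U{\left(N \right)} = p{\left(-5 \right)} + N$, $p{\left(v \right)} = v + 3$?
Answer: $\frac{7402277}{10283598} \approx 0.71981$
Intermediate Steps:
$p{\left(v \right)} = 3 + v$
$U{\left(N \right)} = -1 + \frac{N}{2}$ ($U{\left(N \right)} = \frac{\left(3 - 5\right) + N}{2} = \frac{-2 + N}{2} = -1 + \frac{N}{2}$)
$X = \frac{2}{19}$ ($X = \frac{1}{-1 + \frac{1}{2} \cdot 21} = \frac{1}{-1 + \frac{21}{2}} = \frac{1}{\frac{19}{2}} = \frac{2}{19} \approx 0.10526$)
$\frac{X}{z} - \frac{3032}{-4212} = \frac{2}{19 \left(-3084\right)} - \frac{3032}{-4212} = \frac{2}{19} \left(- \frac{1}{3084}\right) - - \frac{758}{1053} = - \frac{1}{29298} + \frac{758}{1053} = \frac{7402277}{10283598}$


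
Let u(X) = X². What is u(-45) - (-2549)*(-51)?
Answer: -127974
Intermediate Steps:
u(-45) - (-2549)*(-51) = (-45)² - (-2549)*(-51) = 2025 - 1*129999 = 2025 - 129999 = -127974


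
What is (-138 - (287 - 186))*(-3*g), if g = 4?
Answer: 2868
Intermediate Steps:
(-138 - (287 - 186))*(-3*g) = (-138 - (287 - 186))*(-3*4) = (-138 - 1*101)*(-12) = (-138 - 101)*(-12) = -239*(-12) = 2868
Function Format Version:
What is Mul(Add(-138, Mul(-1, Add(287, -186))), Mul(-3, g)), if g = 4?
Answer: 2868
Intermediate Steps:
Mul(Add(-138, Mul(-1, Add(287, -186))), Mul(-3, g)) = Mul(Add(-138, Mul(-1, Add(287, -186))), Mul(-3, 4)) = Mul(Add(-138, Mul(-1, 101)), -12) = Mul(Add(-138, -101), -12) = Mul(-239, -12) = 2868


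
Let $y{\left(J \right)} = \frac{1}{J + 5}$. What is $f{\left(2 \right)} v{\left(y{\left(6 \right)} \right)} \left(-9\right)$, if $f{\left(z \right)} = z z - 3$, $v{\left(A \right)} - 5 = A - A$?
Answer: $-45$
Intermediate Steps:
$y{\left(J \right)} = \frac{1}{5 + J}$
$v{\left(A \right)} = 5$ ($v{\left(A \right)} = 5 + \left(A - A\right) = 5 + 0 = 5$)
$f{\left(z \right)} = -3 + z^{2}$ ($f{\left(z \right)} = z^{2} - 3 = -3 + z^{2}$)
$f{\left(2 \right)} v{\left(y{\left(6 \right)} \right)} \left(-9\right) = \left(-3 + 2^{2}\right) 5 \left(-9\right) = \left(-3 + 4\right) 5 \left(-9\right) = 1 \cdot 5 \left(-9\right) = 5 \left(-9\right) = -45$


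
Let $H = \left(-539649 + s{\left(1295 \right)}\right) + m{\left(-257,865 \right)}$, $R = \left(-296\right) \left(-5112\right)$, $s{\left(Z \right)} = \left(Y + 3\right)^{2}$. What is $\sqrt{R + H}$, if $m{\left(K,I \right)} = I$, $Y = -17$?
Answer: $2 \sqrt{243641} \approx 987.2$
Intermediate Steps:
$s{\left(Z \right)} = 196$ ($s{\left(Z \right)} = \left(-17 + 3\right)^{2} = \left(-14\right)^{2} = 196$)
$R = 1513152$
$H = -538588$ ($H = \left(-539649 + 196\right) + 865 = -539453 + 865 = -538588$)
$\sqrt{R + H} = \sqrt{1513152 - 538588} = \sqrt{974564} = 2 \sqrt{243641}$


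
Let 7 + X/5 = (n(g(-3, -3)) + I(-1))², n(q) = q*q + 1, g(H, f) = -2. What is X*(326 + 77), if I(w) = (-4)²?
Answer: 874510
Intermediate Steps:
n(q) = 1 + q² (n(q) = q² + 1 = 1 + q²)
I(w) = 16
X = 2170 (X = -35 + 5*((1 + (-2)²) + 16)² = -35 + 5*((1 + 4) + 16)² = -35 + 5*(5 + 16)² = -35 + 5*21² = -35 + 5*441 = -35 + 2205 = 2170)
X*(326 + 77) = 2170*(326 + 77) = 2170*403 = 874510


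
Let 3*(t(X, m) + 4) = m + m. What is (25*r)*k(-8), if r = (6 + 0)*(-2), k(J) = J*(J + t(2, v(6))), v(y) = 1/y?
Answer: -85600/3 ≈ -28533.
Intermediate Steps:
t(X, m) = -4 + 2*m/3 (t(X, m) = -4 + (m + m)/3 = -4 + (2*m)/3 = -4 + 2*m/3)
k(J) = J*(-35/9 + J) (k(J) = J*(J + (-4 + (⅔)/6)) = J*(J + (-4 + (⅔)*(⅙))) = J*(J + (-4 + ⅑)) = J*(J - 35/9) = J*(-35/9 + J))
r = -12 (r = 6*(-2) = -12)
(25*r)*k(-8) = (25*(-12))*((⅑)*(-8)*(-35 + 9*(-8))) = -100*(-8)*(-35 - 72)/3 = -100*(-8)*(-107)/3 = -300*856/9 = -85600/3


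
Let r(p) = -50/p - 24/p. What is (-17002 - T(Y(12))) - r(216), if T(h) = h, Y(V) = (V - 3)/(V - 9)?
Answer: -1836503/108 ≈ -17005.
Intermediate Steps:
Y(V) = (-3 + V)/(-9 + V)
r(p) = -74/p
(-17002 - T(Y(12))) - r(216) = (-17002 - (-3 + 12)/(-9 + 12)) - (-74)/216 = (-17002 - 9/3) - (-74)/216 = (-17002 - 9/3) - 1*(-37/108) = (-17002 - 1*3) + 37/108 = (-17002 - 3) + 37/108 = -17005 + 37/108 = -1836503/108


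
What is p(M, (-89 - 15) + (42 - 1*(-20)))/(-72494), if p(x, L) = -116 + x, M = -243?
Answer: 359/72494 ≈ 0.0049521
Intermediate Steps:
p(M, (-89 - 15) + (42 - 1*(-20)))/(-72494) = (-116 - 243)/(-72494) = -359*(-1/72494) = 359/72494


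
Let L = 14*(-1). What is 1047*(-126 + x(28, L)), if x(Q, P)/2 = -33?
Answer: -201024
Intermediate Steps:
L = -14
x(Q, P) = -66 (x(Q, P) = 2*(-33) = -66)
1047*(-126 + x(28, L)) = 1047*(-126 - 66) = 1047*(-192) = -201024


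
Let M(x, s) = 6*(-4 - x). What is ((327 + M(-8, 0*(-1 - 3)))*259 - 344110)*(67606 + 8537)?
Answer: -19279483743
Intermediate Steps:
M(x, s) = -24 - 6*x
((327 + M(-8, 0*(-1 - 3)))*259 - 344110)*(67606 + 8537) = ((327 + (-24 - 6*(-8)))*259 - 344110)*(67606 + 8537) = ((327 + (-24 + 48))*259 - 344110)*76143 = ((327 + 24)*259 - 344110)*76143 = (351*259 - 344110)*76143 = (90909 - 344110)*76143 = -253201*76143 = -19279483743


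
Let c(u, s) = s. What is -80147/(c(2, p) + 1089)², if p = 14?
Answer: -80147/1216609 ≈ -0.065877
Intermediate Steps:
-80147/(c(2, p) + 1089)² = -80147/(14 + 1089)² = -80147/(1103²) = -80147/1216609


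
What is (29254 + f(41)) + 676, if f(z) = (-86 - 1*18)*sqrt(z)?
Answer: 29930 - 104*sqrt(41) ≈ 29264.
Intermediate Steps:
f(z) = -104*sqrt(z) (f(z) = (-86 - 18)*sqrt(z) = -104*sqrt(z))
(29254 + f(41)) + 676 = (29254 - 104*sqrt(41)) + 676 = 29930 - 104*sqrt(41)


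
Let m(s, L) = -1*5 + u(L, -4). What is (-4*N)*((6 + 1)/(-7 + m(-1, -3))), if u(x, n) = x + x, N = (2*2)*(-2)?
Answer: -112/9 ≈ -12.444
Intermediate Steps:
N = -8 (N = 4*(-2) = -8)
u(x, n) = 2*x
m(s, L) = -5 + 2*L (m(s, L) = -1*5 + 2*L = -5 + 2*L)
(-4*N)*((6 + 1)/(-7 + m(-1, -3))) = (-4*(-8))*((6 + 1)/(-7 + (-5 + 2*(-3)))) = 32*(7/(-7 + (-5 - 6))) = 32*(7/(-7 - 11)) = 32*(7/(-18)) = 32*(7*(-1/18)) = 32*(-7/18) = -112/9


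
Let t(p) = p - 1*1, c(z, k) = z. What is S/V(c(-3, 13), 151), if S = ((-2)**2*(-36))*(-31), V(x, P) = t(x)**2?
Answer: 279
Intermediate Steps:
t(p) = -1 + p (t(p) = p - 1 = -1 + p)
V(x, P) = (-1 + x)**2
S = 4464 (S = (4*(-36))*(-31) = -144*(-31) = 4464)
S/V(c(-3, 13), 151) = 4464/((-1 - 3)**2) = 4464/((-4)**2) = 4464/16 = 4464*(1/16) = 279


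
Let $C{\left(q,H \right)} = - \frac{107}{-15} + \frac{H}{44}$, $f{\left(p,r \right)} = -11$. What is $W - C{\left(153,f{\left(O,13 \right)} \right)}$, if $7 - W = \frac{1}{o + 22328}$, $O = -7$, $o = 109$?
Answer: $\frac{52333}{448740} \approx 0.11662$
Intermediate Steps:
$W = \frac{157058}{22437}$ ($W = 7 - \frac{1}{109 + 22328} = 7 - \frac{1}{22437} = \frac{157058}{22437} \approx 7.0$)
$C{\left(q,H \right)} = \frac{107}{15} + \frac{H}{44}$ ($C{\left(q,H \right)} = \left(-107\right) \left(- \frac{1}{15}\right) + H \frac{1}{44} = \frac{107}{15} + \frac{H}{44}$)
$W - C{\left(153,f{\left(O,13 \right)} \right)} = \frac{157058}{22437} - \left(\frac{107}{15} + \frac{1}{44} \left(-11\right)\right) = \frac{157058}{22437} - \left(\frac{107}{15} - \frac{1}{4}\right) = \frac{157058}{22437} - \frac{413}{60} = \frac{52333}{448740}$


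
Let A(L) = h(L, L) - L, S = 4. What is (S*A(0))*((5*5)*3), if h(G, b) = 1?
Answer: 300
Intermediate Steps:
A(L) = 1 - L
(S*A(0))*((5*5)*3) = (4*(1 - 1*0))*((5*5)*3) = (4*(1 + 0))*(25*3) = (4*1)*75 = 4*75 = 300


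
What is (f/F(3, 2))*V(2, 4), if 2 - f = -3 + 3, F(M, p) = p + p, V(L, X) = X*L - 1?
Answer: 7/2 ≈ 3.5000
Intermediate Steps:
V(L, X) = -1 + L*X (V(L, X) = L*X - 1 = -1 + L*X)
F(M, p) = 2*p
f = 2 (f = 2 - (-3 + 3) = 2 - 1*0 = 2 + 0 = 2)
(f/F(3, 2))*V(2, 4) = (2/((2*2)))*(-1 + 2*4) = (2/4)*(-1 + 8) = (2*(¼))*7 = (½)*7 = 7/2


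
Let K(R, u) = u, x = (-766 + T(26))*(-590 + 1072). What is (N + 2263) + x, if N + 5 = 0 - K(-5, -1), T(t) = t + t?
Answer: -341889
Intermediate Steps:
T(t) = 2*t
x = -344148 (x = (-766 + 2*26)*(-590 + 1072) = (-766 + 52)*482 = -714*482 = -344148)
N = -4 (N = -5 + (0 - 1*(-1)) = -5 + (0 + 1) = -5 + 1 = -4)
(N + 2263) + x = (-4 + 2263) - 344148 = 2259 - 344148 = -341889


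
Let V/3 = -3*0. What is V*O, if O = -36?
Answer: 0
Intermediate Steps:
V = 0 (V = 3*(-3*0) = 3*0 = 0)
V*O = 0*(-36) = 0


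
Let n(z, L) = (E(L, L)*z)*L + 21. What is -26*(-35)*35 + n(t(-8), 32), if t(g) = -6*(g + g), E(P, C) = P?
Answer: 130175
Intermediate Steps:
t(g) = -12*g
n(z, L) = 21 + z*L² (n(z, L) = (L*z)*L + 21 = z*L² + 21 = 21 + z*L²)
-26*(-35)*35 + n(t(-8), 32) = -26*(-35)*35 + (21 - 12*(-8)*32²) = 910*35 + (21 + 96*1024) = 31850 + (21 + 98304) = 31850 + 98325 = 130175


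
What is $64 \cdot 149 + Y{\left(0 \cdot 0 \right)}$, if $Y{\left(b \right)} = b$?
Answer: $9536$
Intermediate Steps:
$64 \cdot 149 + Y{\left(0 \cdot 0 \right)} = 64 \cdot 149 + 0 \cdot 0 = 9536 + 0 = 9536$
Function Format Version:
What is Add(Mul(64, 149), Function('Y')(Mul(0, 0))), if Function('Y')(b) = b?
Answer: 9536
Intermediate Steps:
Add(Mul(64, 149), Function('Y')(Mul(0, 0))) = Add(Mul(64, 149), Mul(0, 0)) = Add(9536, 0) = 9536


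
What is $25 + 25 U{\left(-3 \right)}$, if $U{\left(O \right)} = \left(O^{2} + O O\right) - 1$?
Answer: $450$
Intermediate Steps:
$U{\left(O \right)} = -1 + 2 O^{2}$ ($U{\left(O \right)} = \left(O^{2} + O^{2}\right) - 1 = 2 O^{2} - 1 = -1 + 2 O^{2}$)
$25 + 25 U{\left(-3 \right)} = 25 + 25 \left(-1 + 2 \left(-3\right)^{2}\right) = 25 + 25 \left(-1 + 2 \cdot 9\right) = 25 + 25 \left(-1 + 18\right) = 25 + 25 \cdot 17 = 25 + 425 = 450$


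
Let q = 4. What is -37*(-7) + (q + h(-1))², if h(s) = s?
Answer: 268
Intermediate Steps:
-37*(-7) + (q + h(-1))² = -37*(-7) + (4 - 1)² = 259 + 3² = 259 + 9 = 268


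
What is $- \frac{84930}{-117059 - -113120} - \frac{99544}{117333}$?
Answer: $\frac{3190995958}{154058229} \approx 20.713$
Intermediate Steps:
$- \frac{84930}{-117059 - -113120} - \frac{99544}{117333} = - \frac{84930}{-117059 + 113120} - \frac{99544}{117333} = - \frac{84930}{-3939} - \frac{99544}{117333} = \left(-84930\right) \left(- \frac{1}{3939}\right) - \frac{99544}{117333} = \frac{28310}{1313} - \frac{99544}{117333} = \frac{3190995958}{154058229}$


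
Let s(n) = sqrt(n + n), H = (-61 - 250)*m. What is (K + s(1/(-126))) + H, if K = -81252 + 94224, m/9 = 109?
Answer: -292119 + I*sqrt(7)/21 ≈ -2.9212e+5 + 0.12599*I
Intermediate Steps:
m = 981 (m = 9*109 = 981)
H = -305091 (H = (-61 - 250)*981 = -311*981 = -305091)
s(n) = sqrt(2)*sqrt(n) (s(n) = sqrt(2*n) = sqrt(2)*sqrt(n))
K = 12972
(K + s(1/(-126))) + H = (12972 + sqrt(2)*sqrt(1/(-126))) - 305091 = (12972 + sqrt(2)*sqrt(-1/126)) - 305091 = (12972 + sqrt(2)*(I*sqrt(14)/42)) - 305091 = (12972 + I*sqrt(7)/21) - 305091 = -292119 + I*sqrt(7)/21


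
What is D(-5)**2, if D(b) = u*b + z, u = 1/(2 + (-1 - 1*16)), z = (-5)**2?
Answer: 5776/9 ≈ 641.78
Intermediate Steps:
z = 25
u = -1/15 (u = 1/(2 + (-1 - 16)) = 1/(2 - 17) = 1/(-15) = -1/15 ≈ -0.066667)
D(b) = 25 - b/15 (D(b) = -b/15 + 25 = 25 - b/15)
D(-5)**2 = (25 - 1/15*(-5))**2 = (25 + 1/3)**2 = (76/3)**2 = 5776/9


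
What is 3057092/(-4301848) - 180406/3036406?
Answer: -1257331460205/1632769634786 ≈ -0.77006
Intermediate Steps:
3057092/(-4301848) - 180406/3036406 = 3057092*(-1/4301848) - 180406*1/3036406 = -764273/1075462 - 90203/1518203 = -1257331460205/1632769634786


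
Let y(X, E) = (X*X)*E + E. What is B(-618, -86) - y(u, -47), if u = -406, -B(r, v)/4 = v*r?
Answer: 7534747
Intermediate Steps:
B(r, v) = -4*r*v (B(r, v) = -4*v*r = -4*r*v)
y(X, E) = E + E*X² (y(X, E) = X²*E + E = E*X² + E = E + E*X²)
B(-618, -86) - y(u, -47) = -4*(-618)*(-86) - (-47)*(1 + (-406)²) = -212592 - (-47)*(1 + 164836) = -212592 - (-47)*164837 = -212592 - 1*(-7747339) = -212592 + 7747339 = 7534747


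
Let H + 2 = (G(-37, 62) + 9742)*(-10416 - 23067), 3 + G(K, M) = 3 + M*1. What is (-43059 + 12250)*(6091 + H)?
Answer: 10113400635587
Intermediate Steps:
G(K, M) = M (G(K, M) = -3 + (3 + M*1) = -3 + (3 + M) = M)
H = -328267334 (H = -2 + (62 + 9742)*(-10416 - 23067) = -2 + 9804*(-33483) = -2 - 328267332 = -328267334)
(-43059 + 12250)*(6091 + H) = (-43059 + 12250)*(6091 - 328267334) = -30809*(-328261243) = 10113400635587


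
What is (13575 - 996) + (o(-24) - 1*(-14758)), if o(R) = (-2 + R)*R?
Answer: 27961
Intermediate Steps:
o(R) = R*(-2 + R)
(13575 - 996) + (o(-24) - 1*(-14758)) = (13575 - 996) + (-24*(-2 - 24) - 1*(-14758)) = 12579 + (-24*(-26) + 14758) = 12579 + (624 + 14758) = 12579 + 15382 = 27961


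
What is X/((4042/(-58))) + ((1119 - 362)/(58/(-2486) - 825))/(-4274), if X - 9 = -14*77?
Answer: 135879411642067/8858051278016 ≈ 15.340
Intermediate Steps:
X = -1069 (X = 9 - 14*77 = 9 - 1078 = -1069)
X/((4042/(-58))) + ((1119 - 362)/(58/(-2486) - 825))/(-4274) = -1069/(4042/(-58)) + ((1119 - 362)/(58/(-2486) - 825))/(-4274) = -1069/(4042*(-1/58)) + (757/(58*(-1/2486) - 825))*(-1/4274) = -1069/(-2021/29) + (757/(-29/1243 - 825))*(-1/4274) = -1069*(-29/2021) + (757/(-1025504/1243))*(-1/4274) = 31001/2021 + (757*(-1243/1025504))*(-1/4274) = 31001/2021 - 940951/1025504*(-1/4274) = 31001/2021 + 940951/4383004096 = 135879411642067/8858051278016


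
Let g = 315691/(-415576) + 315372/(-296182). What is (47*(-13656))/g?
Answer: 39500308762082112/112281513017 ≈ 3.5180e+5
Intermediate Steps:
g = -112281513017/61543065416 (g = 315691*(-1/415576) + 315372*(-1/296182) = -315691/415576 - 157686/148091 = -112281513017/61543065416 ≈ -1.8244)
(47*(-13656))/g = (47*(-13656))/(-112281513017/61543065416) = -641832*(-61543065416/112281513017) = 39500308762082112/112281513017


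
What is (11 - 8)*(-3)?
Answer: -9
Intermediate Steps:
(11 - 8)*(-3) = 3*(-3) = -9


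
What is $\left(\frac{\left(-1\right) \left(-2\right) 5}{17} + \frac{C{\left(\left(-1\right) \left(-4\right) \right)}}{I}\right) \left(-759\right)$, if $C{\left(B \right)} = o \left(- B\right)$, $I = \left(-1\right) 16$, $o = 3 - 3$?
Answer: $- \frac{7590}{17} \approx -446.47$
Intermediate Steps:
$o = 0$ ($o = 3 - 3 = 0$)
$I = -16$
$C{\left(B \right)} = 0$ ($C{\left(B \right)} = 0 \left(- B\right) = 0$)
$\left(\frac{\left(-1\right) \left(-2\right) 5}{17} + \frac{C{\left(\left(-1\right) \left(-4\right) \right)}}{I}\right) \left(-759\right) = \left(\frac{\left(-1\right) \left(-2\right) 5}{17} + \frac{0}{-16}\right) \left(-759\right) = \left(2 \cdot 5 \cdot \frac{1}{17} + 0 \left(- \frac{1}{16}\right)\right) \left(-759\right) = \left(10 \cdot \frac{1}{17} + 0\right) \left(-759\right) = \left(\frac{10}{17} + 0\right) \left(-759\right) = \frac{10}{17} \left(-759\right) = - \frac{7590}{17}$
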